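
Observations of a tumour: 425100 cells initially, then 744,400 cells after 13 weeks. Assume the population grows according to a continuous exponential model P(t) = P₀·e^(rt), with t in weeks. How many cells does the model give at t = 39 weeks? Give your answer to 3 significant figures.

≈ 2,280,000 cells

r = ln(744400/425100) / 13 ≈ 0.043096 per week
P(39) = 425100 · e^(0.043096·39) = 425100 · 5.36965 ≈ 2282637.16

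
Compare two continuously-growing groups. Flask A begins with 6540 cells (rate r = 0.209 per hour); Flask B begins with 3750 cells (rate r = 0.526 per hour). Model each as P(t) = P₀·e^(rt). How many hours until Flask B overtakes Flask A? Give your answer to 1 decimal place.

t ≈ 1.8 hours

6540·e^(0.209t) = 3750·e^(0.526t)
6540/3750 = e^((0.526 − 0.209)t) → ln(1.744) = 0.317·t
t = 0.55618 / 0.317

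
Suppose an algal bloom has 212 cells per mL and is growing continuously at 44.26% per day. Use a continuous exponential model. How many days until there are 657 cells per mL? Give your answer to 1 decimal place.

657 = 212 · e^(0.4426·t)
t = ln(657/212) / 0.4426 = ln(3.09906) / 0.4426 = 1.1311 / 0.4426

t ≈ 2.6 days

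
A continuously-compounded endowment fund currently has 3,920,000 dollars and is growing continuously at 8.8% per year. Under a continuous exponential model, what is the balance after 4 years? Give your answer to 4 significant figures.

P(4) = 3920000 · e^(0.088·4) = 3920000 · e^(0.352)
= 3920000 · 1.42191 ≈ 5573881.41

≈ 5,574,000 dollars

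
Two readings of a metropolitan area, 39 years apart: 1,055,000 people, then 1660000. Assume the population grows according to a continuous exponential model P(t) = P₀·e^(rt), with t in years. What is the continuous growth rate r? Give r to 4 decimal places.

r ≈ 0.0116 per year

1660000 = 1055000 · e^(r·39)
e^(39r) = 1660000/1055000 = 1.57346
r = ln(1.57346) / 39 = 0.45328 / 39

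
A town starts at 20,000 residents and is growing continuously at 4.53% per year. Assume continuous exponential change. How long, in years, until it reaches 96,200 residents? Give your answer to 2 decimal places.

t ≈ 34.67 years

96200 = 20000 · e^(0.0453·t)
t = ln(96200/20000) / 0.0453 = ln(4.81) / 0.0453 = 1.5707 / 0.0453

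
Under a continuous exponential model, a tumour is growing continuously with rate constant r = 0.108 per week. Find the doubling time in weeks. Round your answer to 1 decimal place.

doubling time = ln(2) / |r| = 0.69315 / 0.108

doubling time ≈ 6.4 weeks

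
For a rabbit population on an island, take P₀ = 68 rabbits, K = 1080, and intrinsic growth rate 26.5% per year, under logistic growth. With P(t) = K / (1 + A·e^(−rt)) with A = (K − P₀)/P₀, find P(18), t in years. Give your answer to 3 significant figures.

A = (1080 − 68)/68 = 14.88235
P(18) = 1080 / (1 + 14.88235·e^(−0.265·18)) = 1080 / (1 + 14.88235·0.00848)
= 1080 / 1.12621 ≈ 958.97

≈ 959 rabbits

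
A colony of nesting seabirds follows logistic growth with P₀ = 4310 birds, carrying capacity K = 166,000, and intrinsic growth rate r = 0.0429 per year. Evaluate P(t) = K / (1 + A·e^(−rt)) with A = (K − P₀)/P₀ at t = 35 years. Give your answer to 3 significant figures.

≈ 17,700 birds

A = (166000 − 4310)/4310 = 37.51508
P(35) = 166000 / (1 + 37.51508·e^(−0.0429·35)) = 166000 / (1 + 37.51508·0.222796)
= 166000 / 9.3582 ≈ 17738.46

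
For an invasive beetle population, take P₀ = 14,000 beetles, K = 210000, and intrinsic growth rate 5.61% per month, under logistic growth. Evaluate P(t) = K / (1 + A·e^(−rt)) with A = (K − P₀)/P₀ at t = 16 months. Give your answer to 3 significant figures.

A = (210000 − 14000)/14000 = 14
P(16) = 210000 / (1 + 14·e^(−0.0561·16)) = 210000 / (1 + 14·0.407547)
= 210000 / 6.70565 ≈ 31316.86

≈ 31,300 beetles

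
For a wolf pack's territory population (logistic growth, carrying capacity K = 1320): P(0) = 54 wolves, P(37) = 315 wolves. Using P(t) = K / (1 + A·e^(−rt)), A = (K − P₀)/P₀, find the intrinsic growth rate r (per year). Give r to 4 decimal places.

r ≈ 0.0539 per year

A = (1320 − 54)/54 = 23.44444
315 = 1320/(1 + 23.44444·e^(−r·37)) → e^(−37r) = (4.19048 − 1)/23.44444 = 0.136087
r = −ln(0.136087)/37 = 1.99446/37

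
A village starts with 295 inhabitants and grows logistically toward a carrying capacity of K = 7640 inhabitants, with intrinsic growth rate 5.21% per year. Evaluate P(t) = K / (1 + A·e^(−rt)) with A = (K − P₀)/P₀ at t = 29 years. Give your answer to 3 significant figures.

A = (7640 − 295)/295 = 24.89831
P(29) = 7640 / (1 + 24.89831·e^(−0.0521·29)) = 7640 / (1 + 24.89831·0.220711)
= 7640 / 6.49534 ≈ 1176.23

≈ 1,180 inhabitants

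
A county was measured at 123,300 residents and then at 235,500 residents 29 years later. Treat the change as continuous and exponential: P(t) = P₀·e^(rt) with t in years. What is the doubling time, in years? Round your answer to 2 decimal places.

doubling time ≈ 31.06 years

r = ln(235500/123300) / 29 = ln(1.90998) / 29 ≈ 0.022313 per year
doubling time = ln 2 / |r| = 0.69315 / 0.022313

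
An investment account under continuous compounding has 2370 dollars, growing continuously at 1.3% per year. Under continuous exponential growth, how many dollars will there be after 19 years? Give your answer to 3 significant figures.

≈ 3,030 dollars

P(19) = 2370 · e^(0.013·19) = 2370 · e^(0.247)
= 2370 · 1.28018 ≈ 3034.02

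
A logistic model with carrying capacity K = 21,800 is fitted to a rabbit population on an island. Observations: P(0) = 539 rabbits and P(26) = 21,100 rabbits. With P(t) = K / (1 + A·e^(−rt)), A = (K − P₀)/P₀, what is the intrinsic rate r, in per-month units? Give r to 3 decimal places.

r ≈ 0.272 per month

A = (21800 − 539)/539 = 39.44527
21100 = 21800/(1 + 39.44527·e^(−r·26)) → e^(−26r) = (1.03318 − 1)/39.44527 = 0.000841
r = −ln(0.000841)/26 = 7.08086/26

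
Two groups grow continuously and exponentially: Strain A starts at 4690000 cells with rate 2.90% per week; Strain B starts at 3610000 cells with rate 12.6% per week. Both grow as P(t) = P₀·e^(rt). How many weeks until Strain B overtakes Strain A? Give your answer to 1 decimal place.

4690000·e^(0.029t) = 3610000·e^(0.126t)
4690000/3610000 = e^((0.126 − 0.029)t) → ln(1.29917) = 0.097·t
t = 0.26172 / 0.097

t ≈ 2.7 weeks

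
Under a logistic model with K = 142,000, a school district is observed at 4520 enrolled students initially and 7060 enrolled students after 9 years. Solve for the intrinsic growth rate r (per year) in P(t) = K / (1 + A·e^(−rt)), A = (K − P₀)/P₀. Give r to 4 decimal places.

A = (142000 − 4520)/4520 = 30.41593
7060 = 142000/(1 + 30.41593·e^(−r·9)) → e^(−9r) = (20.11331 − 1)/30.41593 = 0.628398
r = −ln(0.628398)/9 = 0.46458/9

r ≈ 0.0516 per year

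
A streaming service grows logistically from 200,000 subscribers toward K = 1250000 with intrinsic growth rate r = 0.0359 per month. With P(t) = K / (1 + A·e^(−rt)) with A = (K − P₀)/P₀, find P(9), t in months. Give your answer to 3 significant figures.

≈ 260,000 subscribers

A = (1250000 − 200000)/200000 = 5.25
P(9) = 1250000 / (1 + 5.25·e^(−0.0359·9)) = 1250000 / (1 + 5.25·0.723901)
= 1250000 / 4.80048 ≈ 260390.48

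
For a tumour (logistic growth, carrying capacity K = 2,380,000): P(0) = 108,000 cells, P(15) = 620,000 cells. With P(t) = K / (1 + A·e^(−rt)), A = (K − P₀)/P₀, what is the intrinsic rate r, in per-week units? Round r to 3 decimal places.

A = (2380000 − 108000)/108000 = 21.03704
620000 = 2380000/(1 + 21.03704·e^(−r·15)) → e^(−15r) = (3.83871 − 1)/21.03704 = 0.134939
r = −ln(0.134939)/15 = 2.00293/15

r ≈ 0.134 per week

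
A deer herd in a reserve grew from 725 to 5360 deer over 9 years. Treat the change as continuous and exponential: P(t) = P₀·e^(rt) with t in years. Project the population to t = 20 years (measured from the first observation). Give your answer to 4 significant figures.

r = ln(5360/725) / 9 ≈ 0.222283 per year
P(20) = 725 · e^(0.222283·20) = 725 · 85.25624 ≈ 61810.78

≈ 61,810 deer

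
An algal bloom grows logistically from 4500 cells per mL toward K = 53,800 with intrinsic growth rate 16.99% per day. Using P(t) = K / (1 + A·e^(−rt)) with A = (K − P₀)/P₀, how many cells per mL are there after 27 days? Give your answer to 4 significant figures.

A = (53800 − 4500)/4500 = 10.95556
P(27) = 53800 / (1 + 10.95556·e^(−0.1699·27)) = 53800 / (1 + 10.95556·0.01018)
= 53800 / 1.11153 ≈ 48401.71

≈ 48,400 cells per mL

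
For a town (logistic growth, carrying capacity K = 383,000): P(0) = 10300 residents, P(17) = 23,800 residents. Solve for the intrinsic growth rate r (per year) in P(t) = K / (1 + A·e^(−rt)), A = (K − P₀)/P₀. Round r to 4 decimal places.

A = (383000 − 10300)/10300 = 36.18447
23800 = 383000/(1 + 36.18447·e^(−r·17)) → e^(−17r) = (16.09244 − 1)/36.18447 = 0.417097
r = −ln(0.417097)/17 = 0.87444/17

r ≈ 0.0514 per year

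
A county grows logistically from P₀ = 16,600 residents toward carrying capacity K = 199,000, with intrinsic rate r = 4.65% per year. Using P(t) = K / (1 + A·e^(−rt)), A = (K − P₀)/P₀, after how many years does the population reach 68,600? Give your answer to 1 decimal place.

t ≈ 37.7 years

A = (199000 − 16600)/16600 = 10.98795
68600 = 199000/(1 + 10.98795·e^(−0.0465t)) → 1 + 10.98795·e^(−0.0465t) = 2.90087
e^(−0.0465t) = 0.172996 → t = ln(5.78047)/0.0465 = 1.75449/0.0465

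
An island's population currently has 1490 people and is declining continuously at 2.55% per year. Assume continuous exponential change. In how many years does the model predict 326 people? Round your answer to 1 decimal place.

326 = 1490 · e^(-0.0255·t)
t = ln(326/1490) / -0.0255 = ln(0.21879) / -0.0255 = -1.51963 / -0.0255

t ≈ 59.6 years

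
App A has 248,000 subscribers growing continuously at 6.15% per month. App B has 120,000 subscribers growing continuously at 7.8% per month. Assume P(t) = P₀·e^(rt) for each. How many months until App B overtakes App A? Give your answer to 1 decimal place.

248000·e^(0.0615t) = 120000·e^(0.078t)
248000/120000 = e^((0.078 − 0.0615)t) → ln(2.06667) = 0.0165·t
t = 0.72594 / 0.0165

t ≈ 44.0 months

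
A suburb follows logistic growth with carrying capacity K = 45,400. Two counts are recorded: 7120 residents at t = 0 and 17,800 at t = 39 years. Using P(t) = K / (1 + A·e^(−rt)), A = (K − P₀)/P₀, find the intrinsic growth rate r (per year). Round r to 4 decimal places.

r ≈ 0.0319 per year

A = (45400 − 7120)/7120 = 5.3764
17800 = 45400/(1 + 5.3764·e^(−r·39)) → e^(−39r) = (2.55056 − 1)/5.3764 = 0.288401
r = −ln(0.288401)/39 = 1.2434/39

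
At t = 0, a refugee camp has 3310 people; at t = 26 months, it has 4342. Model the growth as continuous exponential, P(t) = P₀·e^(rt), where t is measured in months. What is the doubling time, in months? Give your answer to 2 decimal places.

doubling time ≈ 66.41 months

r = ln(4342/3310) / 26 = ln(1.31178) / 26 ≈ 0.010438 per month
doubling time = ln 2 / |r| = 0.69315 / 0.010438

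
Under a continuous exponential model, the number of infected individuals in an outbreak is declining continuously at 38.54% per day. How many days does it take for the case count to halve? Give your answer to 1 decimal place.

half-life ≈ 1.8 days

half-life = ln(2) / |r| = 0.69315 / 0.3854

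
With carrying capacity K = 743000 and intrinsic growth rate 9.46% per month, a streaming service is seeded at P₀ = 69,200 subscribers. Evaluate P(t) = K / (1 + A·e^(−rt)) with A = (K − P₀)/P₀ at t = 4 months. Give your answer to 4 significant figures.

≈ 96,880 subscribers

A = (743000 − 69200)/69200 = 9.73699
P(4) = 743000 / (1 + 9.73699·e^(−0.0946·4)) = 743000 / (1 + 9.73699·0.684956)
= 743000 / 7.66942 ≈ 96878.29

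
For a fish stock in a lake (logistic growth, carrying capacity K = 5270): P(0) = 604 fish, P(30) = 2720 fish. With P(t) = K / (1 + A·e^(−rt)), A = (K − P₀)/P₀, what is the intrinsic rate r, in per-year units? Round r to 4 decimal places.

A = (5270 − 604)/604 = 7.72517
2720 = 5270/(1 + 7.72517·e^(−r·30)) → e^(−30r) = (1.9375 − 1)/7.72517 = 0.121357
r = −ln(0.121357)/30 = 2.10902/30

r ≈ 0.0703 per year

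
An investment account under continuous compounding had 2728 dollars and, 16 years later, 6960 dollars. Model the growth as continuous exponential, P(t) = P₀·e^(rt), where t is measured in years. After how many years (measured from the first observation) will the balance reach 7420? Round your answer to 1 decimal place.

t ≈ 17.1 years

r = ln(6960/2728) / 16 ≈ 0.058538 per year
t = ln(7420/2728) / r = 1.00061 / 0.058538 ≈ 17.093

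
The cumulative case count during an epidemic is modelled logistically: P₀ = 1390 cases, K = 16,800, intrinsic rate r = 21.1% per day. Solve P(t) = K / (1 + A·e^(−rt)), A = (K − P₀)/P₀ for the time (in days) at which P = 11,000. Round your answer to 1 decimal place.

t ≈ 14.4 days

A = (16800 − 1390)/1390 = 11.08633
11000 = 16800/(1 + 11.08633·e^(−0.211t)) → 1 + 11.08633·e^(−0.211t) = 1.52727
e^(−0.211t) = 0.047561 → t = ln(21.0258)/0.211 = 3.04575/0.211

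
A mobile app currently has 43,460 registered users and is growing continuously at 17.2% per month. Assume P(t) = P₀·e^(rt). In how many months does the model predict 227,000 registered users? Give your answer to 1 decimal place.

t ≈ 9.6 months

227000 = 43460 · e^(0.172·t)
t = ln(227000/43460) / 0.172 = ln(5.22319) / 0.172 = 1.65311 / 0.172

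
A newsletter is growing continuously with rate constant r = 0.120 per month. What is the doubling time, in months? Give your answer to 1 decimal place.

doubling time ≈ 5.8 months

doubling time = ln(2) / |r| = 0.69315 / 0.12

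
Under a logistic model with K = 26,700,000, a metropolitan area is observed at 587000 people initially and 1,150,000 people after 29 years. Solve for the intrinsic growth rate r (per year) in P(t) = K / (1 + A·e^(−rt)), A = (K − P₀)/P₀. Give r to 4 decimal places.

r ≈ 0.0239 per year

A = (26700000 − 587000)/587000 = 44.48552
1150000 = 26700000/(1 + 44.48552·e^(−r·29)) → e^(−29r) = (23.21739 − 1)/44.48552 = 0.49943
r = −ln(0.49943)/29 = 0.69429/29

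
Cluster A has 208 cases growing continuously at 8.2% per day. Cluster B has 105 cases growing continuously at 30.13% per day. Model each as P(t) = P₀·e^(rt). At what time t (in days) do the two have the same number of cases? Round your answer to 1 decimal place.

208·e^(0.082t) = 105·e^(0.3013t)
208/105 = e^((0.3013 − 0.082)t) → ln(1.98095) = 0.2193·t
t = 0.68358 / 0.2193

t ≈ 3.1 days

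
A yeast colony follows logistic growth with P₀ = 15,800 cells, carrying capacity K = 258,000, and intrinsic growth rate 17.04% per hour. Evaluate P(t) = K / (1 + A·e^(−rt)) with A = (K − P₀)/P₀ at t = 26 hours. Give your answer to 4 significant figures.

≈ 218,200 cells

A = (258000 − 15800)/15800 = 15.32911
P(26) = 258000 / (1 + 15.32911·e^(−0.1704·26)) = 258000 / (1 + 15.32911·0.01191)
= 258000 / 1.18257 ≈ 218169.73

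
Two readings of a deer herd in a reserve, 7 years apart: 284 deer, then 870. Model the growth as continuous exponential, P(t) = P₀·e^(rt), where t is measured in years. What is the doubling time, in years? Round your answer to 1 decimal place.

doubling time ≈ 4.3 years

r = ln(870/284) / 7 = ln(3.06338) / 7 ≈ 0.159931 per year
doubling time = ln 2 / |r| = 0.69315 / 0.159931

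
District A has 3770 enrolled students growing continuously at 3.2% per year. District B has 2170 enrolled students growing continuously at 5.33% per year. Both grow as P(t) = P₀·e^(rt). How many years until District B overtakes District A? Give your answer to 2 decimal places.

3770·e^(0.032t) = 2170·e^(0.0533t)
3770/2170 = e^((0.0533 − 0.032)t) → ln(1.73733) = 0.0213·t
t = 0.55235 / 0.0213

t ≈ 25.93 years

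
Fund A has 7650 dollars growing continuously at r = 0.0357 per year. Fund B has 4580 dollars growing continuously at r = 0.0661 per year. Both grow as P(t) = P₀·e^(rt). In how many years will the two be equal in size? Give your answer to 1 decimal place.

7650·e^(0.0357t) = 4580·e^(0.0661t)
7650/4580 = e^((0.0661 − 0.0357)t) → ln(1.67031) = 0.0304·t
t = 0.51301 / 0.0304

t ≈ 16.9 years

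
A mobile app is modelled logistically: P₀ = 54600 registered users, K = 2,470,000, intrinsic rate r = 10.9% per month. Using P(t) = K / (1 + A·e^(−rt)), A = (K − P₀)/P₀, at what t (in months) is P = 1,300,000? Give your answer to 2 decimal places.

t ≈ 35.73 months

A = (2470000 − 54600)/54600 = 44.2381
1300000 = 2470000/(1 + 44.2381·e^(−0.109t)) → 1 + 44.2381·e^(−0.109t) = 1.9
e^(−0.109t) = 0.020344 → t = ln(49.15344)/0.109 = 3.89495/0.109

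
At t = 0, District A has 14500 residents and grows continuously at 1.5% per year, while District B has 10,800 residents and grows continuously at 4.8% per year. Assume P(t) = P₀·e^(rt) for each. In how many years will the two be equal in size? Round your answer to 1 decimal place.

14500·e^(0.015t) = 10800·e^(0.048t)
14500/10800 = e^((0.048 − 0.015)t) → ln(1.34259) = 0.033·t
t = 0.2946 / 0.033

t ≈ 8.9 years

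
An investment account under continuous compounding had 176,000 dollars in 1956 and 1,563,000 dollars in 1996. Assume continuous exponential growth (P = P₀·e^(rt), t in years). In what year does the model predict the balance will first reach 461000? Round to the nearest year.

year 1974

r = ln(1563000/176000) / 40 = 2.18388/40 ≈ 0.054597 per year
t = ln(461000/176000) / r = 0.96291/0.054597 ≈ 17.64 years after 1956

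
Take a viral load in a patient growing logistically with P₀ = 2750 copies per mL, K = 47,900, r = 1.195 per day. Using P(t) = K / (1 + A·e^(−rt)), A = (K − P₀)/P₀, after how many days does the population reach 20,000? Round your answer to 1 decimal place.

t ≈ 2.1 days

A = (47900 − 2750)/2750 = 16.41818
20000 = 47900/(1 + 16.41818·e^(−1.195t)) → 1 + 16.41818·e^(−1.195t) = 2.395
e^(−1.195t) = 0.084967 → t = ln(11.76931)/1.195 = 2.46549/1.195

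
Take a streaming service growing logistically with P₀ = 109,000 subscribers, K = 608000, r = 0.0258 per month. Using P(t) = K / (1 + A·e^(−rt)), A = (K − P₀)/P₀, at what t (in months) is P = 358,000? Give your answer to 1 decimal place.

t ≈ 72.9 months

A = (608000 − 109000)/109000 = 4.57798
358000 = 608000/(1 + 4.57798·e^(−0.0258t)) → 1 + 4.57798·e^(−0.0258t) = 1.69832
e^(−0.0258t) = 0.15254 → t = ln(6.55567)/0.0258 = 1.88033/0.0258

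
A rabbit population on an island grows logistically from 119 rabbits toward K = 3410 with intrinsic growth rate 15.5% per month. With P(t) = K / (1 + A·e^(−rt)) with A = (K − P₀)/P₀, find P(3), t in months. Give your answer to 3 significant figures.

≈ 186 rabbits

A = (3410 − 119)/119 = 27.65546
P(3) = 3410 / (1 + 27.65546·e^(−0.155·3)) = 3410 / (1 + 27.65546·0.628135)
= 3410 / 18.37137 ≈ 185.61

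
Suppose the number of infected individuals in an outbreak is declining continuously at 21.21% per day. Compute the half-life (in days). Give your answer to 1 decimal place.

half-life = ln(2) / |r| = 0.69315 / 0.2121

half-life ≈ 3.3 days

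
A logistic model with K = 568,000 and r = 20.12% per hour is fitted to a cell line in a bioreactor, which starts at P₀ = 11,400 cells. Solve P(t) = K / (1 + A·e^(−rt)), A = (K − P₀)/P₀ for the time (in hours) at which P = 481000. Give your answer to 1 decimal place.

t ≈ 27.8 hours

A = (568000 − 11400)/11400 = 48.82456
481000 = 568000/(1 + 48.82456·e^(−0.2012t)) → 1 + 48.82456·e^(−0.2012t) = 1.18087
e^(−0.2012t) = 0.003705 → t = ln(269.93809)/0.2012 = 5.59819/0.2012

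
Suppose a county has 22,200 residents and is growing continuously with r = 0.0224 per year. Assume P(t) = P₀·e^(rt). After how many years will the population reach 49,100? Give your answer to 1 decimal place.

49100 = 22200 · e^(0.0224·t)
t = ln(49100/22200) / 0.0224 = ln(2.21171) / 0.0224 = 0.79377 / 0.0224

t ≈ 35.4 years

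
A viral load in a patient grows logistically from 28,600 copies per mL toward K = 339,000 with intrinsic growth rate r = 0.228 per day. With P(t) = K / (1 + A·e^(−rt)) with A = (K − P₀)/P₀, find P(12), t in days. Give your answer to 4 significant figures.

≈ 199,000 copies per mL

A = (339000 − 28600)/28600 = 10.85315
P(12) = 339000 / (1 + 10.85315·e^(−0.228·12)) = 339000 / (1 + 10.85315·0.064829)
= 339000 / 1.7036 ≈ 198990.35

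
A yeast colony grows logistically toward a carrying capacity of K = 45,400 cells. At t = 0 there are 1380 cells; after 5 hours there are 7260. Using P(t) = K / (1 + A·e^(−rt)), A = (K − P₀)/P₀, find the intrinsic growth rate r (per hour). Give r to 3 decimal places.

r ≈ 0.361 per hour

A = (45400 − 1380)/1380 = 31.89855
7260 = 45400/(1 + 31.89855·e^(−r·5)) → e^(−5r) = (6.25344 − 1)/31.89855 = 0.164692
r = −ln(0.164692)/5 = 1.80368/5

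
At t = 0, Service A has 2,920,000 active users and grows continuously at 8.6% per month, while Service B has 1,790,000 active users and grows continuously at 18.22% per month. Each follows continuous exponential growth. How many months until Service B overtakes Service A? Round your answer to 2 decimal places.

t ≈ 5.09 months

2920000·e^(0.086t) = 1790000·e^(0.1822t)
2920000/1790000 = e^((0.1822 − 0.086)t) → ln(1.63128) = 0.0962·t
t = 0.48937 / 0.0962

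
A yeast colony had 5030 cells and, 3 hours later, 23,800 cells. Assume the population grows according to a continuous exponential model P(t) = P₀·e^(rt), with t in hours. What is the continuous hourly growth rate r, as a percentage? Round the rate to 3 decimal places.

r ≈ 51.809% per hour

23800 = 5030 · e^(r·3)
e^(3r) = 23800/5030 = 4.73161
r = ln(4.73161) / 3 = 1.55427 / 3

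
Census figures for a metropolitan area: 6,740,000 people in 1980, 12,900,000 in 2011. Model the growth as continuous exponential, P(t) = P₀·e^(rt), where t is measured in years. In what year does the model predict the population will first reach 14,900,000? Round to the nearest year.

year 2018

r = ln(12900000/6740000) / 31 = 0.64917/31 ≈ 0.020941 per year
t = ln(14900000/6740000) / r = 0.7933/0.020941 ≈ 37.88 years after 1980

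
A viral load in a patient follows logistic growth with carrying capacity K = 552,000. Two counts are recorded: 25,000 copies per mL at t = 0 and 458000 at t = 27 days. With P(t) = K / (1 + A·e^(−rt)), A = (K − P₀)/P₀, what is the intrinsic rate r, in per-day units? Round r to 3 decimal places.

A = (552000 − 25000)/25000 = 21.08
458000 = 552000/(1 + 21.08·e^(−r·27)) → e^(−27r) = (1.20524 − 1)/21.08 = 0.009736
r = −ln(0.009736)/27 = 4.6319/27

r ≈ 0.172 per day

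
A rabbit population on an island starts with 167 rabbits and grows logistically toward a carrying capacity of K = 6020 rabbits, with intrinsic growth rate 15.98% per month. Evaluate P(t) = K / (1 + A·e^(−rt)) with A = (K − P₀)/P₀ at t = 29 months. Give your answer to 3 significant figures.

≈ 4,490 rabbits

A = (6020 − 167)/167 = 35.0479
P(29) = 6020 / (1 + 35.0479·e^(−0.1598·29)) = 6020 / (1 + 35.0479·0.009714)
= 6020 / 1.34045 ≈ 4491.03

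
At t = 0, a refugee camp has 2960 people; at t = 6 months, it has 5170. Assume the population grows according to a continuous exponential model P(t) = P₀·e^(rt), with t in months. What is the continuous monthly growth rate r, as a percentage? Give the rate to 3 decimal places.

5170 = 2960 · e^(r·6)
e^(6r) = 5170/2960 = 1.74662
r = ln(1.74662) / 6 = 0.55768 / 6

r ≈ 9.295% per month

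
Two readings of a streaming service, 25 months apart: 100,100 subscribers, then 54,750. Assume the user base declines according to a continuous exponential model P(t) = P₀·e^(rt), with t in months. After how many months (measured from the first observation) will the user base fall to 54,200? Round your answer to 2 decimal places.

t ≈ 25.42 months

r = ln(54750/100100) / 25 ≈ -0.024136 per month
t = ln(54200/100100) / r = -0.61349 / -0.024136 ≈ 25.418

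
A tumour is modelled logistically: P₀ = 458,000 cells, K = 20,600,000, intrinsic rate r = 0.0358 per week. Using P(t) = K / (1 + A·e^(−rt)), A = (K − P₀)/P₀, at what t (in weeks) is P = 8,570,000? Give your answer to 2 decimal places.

t ≈ 96.22 weeks

A = (20600000 − 458000)/458000 = 43.97817
8570000 = 20600000/(1 + 43.97817·e^(−0.0358t)) → 1 + 43.97817·e^(−0.0358t) = 2.40373
e^(−0.0358t) = 0.031919 → t = ln(31.32942)/0.0358 = 3.44456/0.0358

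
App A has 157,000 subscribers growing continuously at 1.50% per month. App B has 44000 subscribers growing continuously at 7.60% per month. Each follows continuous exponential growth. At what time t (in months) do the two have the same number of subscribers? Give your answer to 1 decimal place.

t ≈ 20.9 months

157000·e^(0.015t) = 44000·e^(0.076t)
157000/44000 = e^((0.076 − 0.015)t) → ln(3.56818) = 0.061·t
t = 1.27206 / 0.061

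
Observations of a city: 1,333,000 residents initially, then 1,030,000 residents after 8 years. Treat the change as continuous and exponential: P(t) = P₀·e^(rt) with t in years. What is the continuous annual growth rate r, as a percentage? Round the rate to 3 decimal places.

r ≈ -3.223% per year

1030000 = 1333000 · e^(r·8)
e^(8r) = 1030000/1333000 = 0.77269
r = ln(0.77269) / 8 = -0.25787 / 8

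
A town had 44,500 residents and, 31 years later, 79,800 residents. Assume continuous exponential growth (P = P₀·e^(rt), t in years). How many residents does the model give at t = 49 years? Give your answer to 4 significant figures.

r = ln(79800/44500) / 31 ≈ 0.01884 per year
P(49) = 44500 · e^(0.01884·49) = 44500 · 2.51721 ≈ 112015.83

≈ 112,000 residents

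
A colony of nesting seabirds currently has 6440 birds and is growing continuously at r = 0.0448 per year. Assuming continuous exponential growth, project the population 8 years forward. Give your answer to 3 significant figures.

≈ 9,220 birds

P(8) = 6440 · e^(0.0448·8) = 6440 · e^(0.3584)
= 6440 · 1.43104 ≈ 9215.88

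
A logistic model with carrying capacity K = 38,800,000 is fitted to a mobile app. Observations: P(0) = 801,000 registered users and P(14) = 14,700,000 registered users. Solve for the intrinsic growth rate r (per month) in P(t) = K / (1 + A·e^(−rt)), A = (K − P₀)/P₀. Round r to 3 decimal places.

r ≈ 0.240 per month

A = (38800000 − 801000)/801000 = 47.43945
14700000 = 38800000/(1 + 47.43945·e^(−r·14)) → e^(−14r) = (2.63946 − 1)/47.43945 = 0.034559
r = −ln(0.034559)/14 = 3.36509/14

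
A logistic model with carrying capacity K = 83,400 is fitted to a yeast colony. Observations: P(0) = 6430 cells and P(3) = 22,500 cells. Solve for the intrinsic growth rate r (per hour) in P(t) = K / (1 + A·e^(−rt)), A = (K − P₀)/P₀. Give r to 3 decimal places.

A = (83400 − 6430)/6430 = 11.97045
22500 = 83400/(1 + 11.97045·e^(−r·3)) → e^(−3r) = (3.70667 − 1)/11.97045 = 0.226112
r = −ln(0.226112)/3 = 1.48672/3

r ≈ 0.496 per hour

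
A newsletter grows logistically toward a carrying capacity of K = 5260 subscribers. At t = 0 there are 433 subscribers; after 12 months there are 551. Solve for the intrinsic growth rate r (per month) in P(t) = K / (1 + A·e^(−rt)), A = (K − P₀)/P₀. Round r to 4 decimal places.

A = (5260 − 433)/433 = 11.14781
551 = 5260/(1 + 11.14781·e^(−r·12)) → e^(−12r) = (9.54628 − 1)/11.14781 = 0.766633
r = −ln(0.766633)/12 = 0.26575/12

r ≈ 0.0221 per month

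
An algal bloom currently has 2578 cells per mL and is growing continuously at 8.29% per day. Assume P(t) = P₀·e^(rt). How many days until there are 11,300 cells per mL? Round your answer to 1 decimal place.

t ≈ 17.8 days

11300 = 2578 · e^(0.0829·t)
t = ln(11300/2578) / 0.0829 = ln(4.38324) / 0.0829 = 1.47779 / 0.0829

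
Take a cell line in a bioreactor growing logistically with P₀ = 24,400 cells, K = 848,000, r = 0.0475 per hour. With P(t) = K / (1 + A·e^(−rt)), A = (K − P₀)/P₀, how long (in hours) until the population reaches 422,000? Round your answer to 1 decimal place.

t ≈ 73.9 hours

A = (848000 − 24400)/24400 = 33.7541
422000 = 848000/(1 + 33.7541·e^(−0.0475t)) → 1 + 33.7541·e^(−0.0475t) = 2.00948
e^(−0.0475t) = 0.029907 → t = ln(33.43716)/0.0475 = 3.50967/0.0475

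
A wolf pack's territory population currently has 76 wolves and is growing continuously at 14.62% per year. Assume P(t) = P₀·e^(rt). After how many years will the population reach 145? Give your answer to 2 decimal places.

t ≈ 4.42 years

145 = 76 · e^(0.1462·t)
t = ln(145/76) / 0.1462 = ln(1.90789) / 0.1462 = 0.646 / 0.1462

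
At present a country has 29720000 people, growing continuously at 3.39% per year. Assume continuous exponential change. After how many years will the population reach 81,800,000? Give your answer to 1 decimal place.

81800000 = 29720000 · e^(0.0339·t)
t = ln(81800000/29720000) / 0.0339 = ln(2.75236) / 0.0339 = 1.01246 / 0.0339

t ≈ 29.9 years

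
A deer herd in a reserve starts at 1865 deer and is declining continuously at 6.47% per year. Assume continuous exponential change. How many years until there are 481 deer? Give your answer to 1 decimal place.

481 = 1865 · e^(-0.0647·t)
t = ln(481/1865) / -0.0647 = ln(0.25791) / -0.0647 = -1.35515 / -0.0647

t ≈ 20.9 years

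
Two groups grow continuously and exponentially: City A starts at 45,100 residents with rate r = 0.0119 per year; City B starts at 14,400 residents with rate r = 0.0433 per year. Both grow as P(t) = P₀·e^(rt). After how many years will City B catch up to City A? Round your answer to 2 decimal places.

45100·e^(0.0119t) = 14400·e^(0.0433t)
45100/14400 = e^((0.0433 − 0.0119)t) → ln(3.13194) = 0.0314·t
t = 1.14165 / 0.0314

t ≈ 36.36 years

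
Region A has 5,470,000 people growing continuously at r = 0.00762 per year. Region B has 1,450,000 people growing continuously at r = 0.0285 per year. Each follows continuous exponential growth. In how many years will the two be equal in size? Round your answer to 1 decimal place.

5470000·e^(0.00762t) = 1450000·e^(0.0285t)
5470000/1450000 = e^((0.0285 − 0.00762)t) → ln(3.77241) = 0.02088·t
t = 1.32772 / 0.02088

t ≈ 63.6 years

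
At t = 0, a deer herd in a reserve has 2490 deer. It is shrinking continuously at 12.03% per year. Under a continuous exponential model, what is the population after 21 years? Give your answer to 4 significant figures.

≈ 199.1 deer

P(21) = 2490 · e^(-0.1203·21) = 2490 · e^(-2.5263)
= 2490 · 0.07995 ≈ 199.09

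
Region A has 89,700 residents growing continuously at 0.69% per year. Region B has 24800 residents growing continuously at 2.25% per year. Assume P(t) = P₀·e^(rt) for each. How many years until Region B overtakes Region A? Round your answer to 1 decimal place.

89700·e^(0.0069t) = 24800·e^(0.0225t)
89700/24800 = e^((0.0225 − 0.0069)t) → ln(3.61694) = 0.0156·t
t = 1.28563 / 0.0156

t ≈ 82.4 years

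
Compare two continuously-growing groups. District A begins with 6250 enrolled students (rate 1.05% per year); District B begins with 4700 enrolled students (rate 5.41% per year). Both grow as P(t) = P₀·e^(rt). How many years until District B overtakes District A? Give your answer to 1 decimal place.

t ≈ 6.5 years

6250·e^(0.0105t) = 4700·e^(0.0541t)
6250/4700 = e^((0.0541 − 0.0105)t) → ln(1.32979) = 0.0436·t
t = 0.28502 / 0.0436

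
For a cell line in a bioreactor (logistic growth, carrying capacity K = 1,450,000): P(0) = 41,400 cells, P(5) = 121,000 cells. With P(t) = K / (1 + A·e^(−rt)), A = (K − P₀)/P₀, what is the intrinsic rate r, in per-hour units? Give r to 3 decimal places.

r ≈ 0.226 per hour

A = (1450000 − 41400)/41400 = 34.02415
121000 = 1450000/(1 + 34.02415·e^(−r·5)) → e^(−5r) = (11.98347 − 1)/34.02415 = 0.322814
r = −ln(0.322814)/5 = 1.13068/5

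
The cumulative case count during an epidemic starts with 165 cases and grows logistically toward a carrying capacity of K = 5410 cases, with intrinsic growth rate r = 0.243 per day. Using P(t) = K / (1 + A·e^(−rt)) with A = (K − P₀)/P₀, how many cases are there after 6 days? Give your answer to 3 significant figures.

≈ 644 cases

A = (5410 − 165)/165 = 31.78788
P(6) = 5410 / (1 + 31.78788·e^(−0.243·6)) = 5410 / (1 + 31.78788·0.232701)
= 5410 / 8.39708 ≈ 644.27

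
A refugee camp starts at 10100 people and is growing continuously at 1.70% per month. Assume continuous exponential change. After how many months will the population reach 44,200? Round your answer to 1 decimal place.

t ≈ 86.8 months

44200 = 10100 · e^(0.017·t)
t = ln(44200/10100) / 0.017 = ln(4.37624) / 0.017 = 1.47619 / 0.017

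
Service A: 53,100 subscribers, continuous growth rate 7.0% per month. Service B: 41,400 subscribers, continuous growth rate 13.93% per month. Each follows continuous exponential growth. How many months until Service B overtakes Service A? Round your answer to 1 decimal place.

t ≈ 3.6 months

53100·e^(0.07t) = 41400·e^(0.1393t)
53100/41400 = e^((0.1393 − 0.07)t) → ln(1.28261) = 0.0693·t
t = 0.2489 / 0.0693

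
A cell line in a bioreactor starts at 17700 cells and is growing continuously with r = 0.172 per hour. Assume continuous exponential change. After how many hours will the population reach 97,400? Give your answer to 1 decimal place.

97400 = 17700 · e^(0.172·t)
t = ln(97400/17700) / 0.172 = ln(5.50282) / 0.172 = 1.70526 / 0.172

t ≈ 9.9 hours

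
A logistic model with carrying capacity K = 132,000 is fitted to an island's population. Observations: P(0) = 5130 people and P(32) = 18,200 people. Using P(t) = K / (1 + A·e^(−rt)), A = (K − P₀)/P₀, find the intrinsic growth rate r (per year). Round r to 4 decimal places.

A = (132000 − 5130)/5130 = 24.73099
18200 = 132000/(1 + 24.73099·e^(−r·32)) → e^(−32r) = (7.25275 − 1)/24.73099 = 0.25283
r = −ln(0.25283)/32 = 1.37504/32

r ≈ 0.0430 per year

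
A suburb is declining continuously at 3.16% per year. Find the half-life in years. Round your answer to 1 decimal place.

half-life = ln(2) / |r| = 0.69315 / 0.0316

half-life ≈ 21.9 years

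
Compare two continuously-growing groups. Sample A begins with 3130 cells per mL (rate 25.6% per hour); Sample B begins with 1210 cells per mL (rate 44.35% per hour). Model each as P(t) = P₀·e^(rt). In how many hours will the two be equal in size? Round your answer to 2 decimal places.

t ≈ 5.07 hours

3130·e^(0.256t) = 1210·e^(0.4435t)
3130/1210 = e^((0.4435 − 0.256)t) → ln(2.58678) = 0.1875·t
t = 0.95041 / 0.1875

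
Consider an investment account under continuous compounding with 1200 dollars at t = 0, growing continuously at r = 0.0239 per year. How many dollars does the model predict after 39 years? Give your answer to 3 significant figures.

P(39) = 1200 · e^(0.0239·39) = 1200 · e^(0.9321)
= 1200 · 2.53984 ≈ 3047.8

≈ 3,050 dollars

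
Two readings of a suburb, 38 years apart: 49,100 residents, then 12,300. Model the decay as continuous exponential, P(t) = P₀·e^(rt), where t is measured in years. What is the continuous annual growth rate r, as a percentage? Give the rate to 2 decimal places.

12300 = 49100 · e^(r·38)
e^(38r) = 12300/49100 = 0.25051
r = ln(0.25051) / 38 = -1.38426 / 38

r ≈ -3.64% per year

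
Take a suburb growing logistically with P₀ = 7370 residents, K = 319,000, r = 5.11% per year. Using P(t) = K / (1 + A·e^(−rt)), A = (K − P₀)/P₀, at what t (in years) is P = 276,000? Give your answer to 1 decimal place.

A = (319000 − 7370)/7370 = 42.28358
276000 = 319000/(1 + 42.28358·e^(−0.0511t)) → 1 + 42.28358·e^(−0.0511t) = 1.1558
e^(−0.0511t) = 0.003685 → t = ln(271.4016)/0.0511 = 5.6036/0.0511

t ≈ 109.7 years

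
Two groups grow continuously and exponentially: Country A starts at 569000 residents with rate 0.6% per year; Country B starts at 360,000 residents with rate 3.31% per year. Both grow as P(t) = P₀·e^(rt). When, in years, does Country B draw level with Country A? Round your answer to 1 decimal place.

569000·e^(0.006t) = 360000·e^(0.0331t)
569000/360000 = e^((0.0331 − 0.006)t) → ln(1.58056) = 0.0271·t
t = 0.45778 / 0.0271

t ≈ 16.9 years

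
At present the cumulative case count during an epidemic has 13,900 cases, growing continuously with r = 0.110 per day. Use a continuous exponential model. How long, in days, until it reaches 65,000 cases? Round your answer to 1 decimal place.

65000 = 13900 · e^(0.11·t)
t = ln(65000/13900) / 0.11 = ln(4.67626) / 0.11 = 1.5425 / 0.11

t ≈ 14.0 days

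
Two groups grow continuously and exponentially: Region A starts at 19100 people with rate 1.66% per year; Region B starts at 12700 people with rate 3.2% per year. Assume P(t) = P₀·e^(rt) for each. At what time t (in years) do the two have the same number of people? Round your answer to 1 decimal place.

19100·e^(0.0166t) = 12700·e^(0.032t)
19100/12700 = e^((0.032 − 0.0166)t) → ln(1.50394) = 0.0154·t
t = 0.40809 / 0.0154

t ≈ 26.5 years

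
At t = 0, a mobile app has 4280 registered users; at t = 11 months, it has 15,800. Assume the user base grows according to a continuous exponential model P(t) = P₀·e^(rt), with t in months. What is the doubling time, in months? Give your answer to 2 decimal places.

r = ln(15800/4280) / 11 = ln(3.69159) / 11 ≈ 0.118732 per month
doubling time = ln 2 / |r| = 0.69315 / 0.118732

doubling time ≈ 5.84 months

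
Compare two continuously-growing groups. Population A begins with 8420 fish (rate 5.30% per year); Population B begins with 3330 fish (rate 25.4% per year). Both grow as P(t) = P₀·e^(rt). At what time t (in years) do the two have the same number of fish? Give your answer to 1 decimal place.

t ≈ 4.6 years

8420·e^(0.053t) = 3330·e^(0.254t)
8420/3330 = e^((0.254 − 0.053)t) → ln(2.52853) = 0.201·t
t = 0.92764 / 0.201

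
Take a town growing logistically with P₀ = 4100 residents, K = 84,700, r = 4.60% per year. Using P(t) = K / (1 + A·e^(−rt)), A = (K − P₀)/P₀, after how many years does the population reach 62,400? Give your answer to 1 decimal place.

A = (84700 − 4100)/4100 = 19.65854
62400 = 84700/(1 + 19.65854·e^(−0.046t)) → 1 + 19.65854·e^(−0.046t) = 1.35737
e^(−0.046t) = 0.018179 → t = ln(55.00864)/0.046 = 4.00749/0.046

t ≈ 87.1 years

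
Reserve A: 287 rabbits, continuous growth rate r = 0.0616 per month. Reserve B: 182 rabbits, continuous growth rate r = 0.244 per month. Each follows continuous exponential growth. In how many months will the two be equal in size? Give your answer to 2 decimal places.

287·e^(0.0616t) = 182·e^(0.244t)
287/182 = e^((0.244 − 0.0616)t) → ln(1.57692) = 0.1824·t
t = 0.45548 / 0.1824

t ≈ 2.50 months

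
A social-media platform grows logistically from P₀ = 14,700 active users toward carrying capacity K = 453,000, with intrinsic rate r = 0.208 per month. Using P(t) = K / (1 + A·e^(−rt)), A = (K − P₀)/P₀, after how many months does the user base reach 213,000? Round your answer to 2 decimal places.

A = (453000 − 14700)/14700 = 29.81633
213000 = 453000/(1 + 29.81633·e^(−0.208t)) → 1 + 29.81633·e^(−0.208t) = 2.12676
e^(−0.208t) = 0.03779 → t = ln(26.46199)/0.208 = 3.27571/0.208

t ≈ 15.75 months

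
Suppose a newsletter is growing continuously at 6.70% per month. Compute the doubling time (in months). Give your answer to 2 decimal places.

doubling time ≈ 10.35 months

doubling time = ln(2) / |r| = 0.69315 / 0.067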